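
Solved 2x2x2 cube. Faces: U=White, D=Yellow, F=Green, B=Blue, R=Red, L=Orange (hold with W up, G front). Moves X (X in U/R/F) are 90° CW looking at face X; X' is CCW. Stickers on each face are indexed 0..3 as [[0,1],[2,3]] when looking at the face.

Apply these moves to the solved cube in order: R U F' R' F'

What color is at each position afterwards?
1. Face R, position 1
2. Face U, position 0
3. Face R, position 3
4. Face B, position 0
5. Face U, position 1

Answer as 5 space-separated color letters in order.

After move 1 (R): R=RRRR U=WGWG F=GYGY D=YBYB B=WBWB
After move 2 (U): U=WWGG F=RRGY R=WBRR B=OOWB L=GYOO
After move 3 (F'): F=RYRG U=WWWR R=BBYR D=YOYB L=GGOG
After move 4 (R'): R=BRBY U=WWWO F=RWRR D=YYYG B=BOOB
After move 5 (F'): F=WRRR U=WWBB R=YRYY D=GGYG L=GOOW
Query 1: R[1] = R
Query 2: U[0] = W
Query 3: R[3] = Y
Query 4: B[0] = B
Query 5: U[1] = W

Answer: R W Y B W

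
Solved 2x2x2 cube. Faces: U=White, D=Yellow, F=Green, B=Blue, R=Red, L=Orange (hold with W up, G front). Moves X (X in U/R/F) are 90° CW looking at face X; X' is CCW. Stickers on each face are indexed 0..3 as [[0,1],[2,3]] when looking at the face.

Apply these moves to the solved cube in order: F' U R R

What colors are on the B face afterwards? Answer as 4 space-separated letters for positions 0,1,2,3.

Answer: G W R B

Derivation:
After move 1 (F'): F=GGGG U=WWRR R=YRYR D=OOYY L=OWOW
After move 2 (U): U=RWRW F=YRGG R=BBYR B=OWBB L=GGOW
After move 3 (R): R=YBRB U=RRRG F=YOGY D=OBYO B=WWWB
After move 4 (R): R=RYBB U=RORY F=YBGO D=OWYW B=GWRB
Query: B face = GWRB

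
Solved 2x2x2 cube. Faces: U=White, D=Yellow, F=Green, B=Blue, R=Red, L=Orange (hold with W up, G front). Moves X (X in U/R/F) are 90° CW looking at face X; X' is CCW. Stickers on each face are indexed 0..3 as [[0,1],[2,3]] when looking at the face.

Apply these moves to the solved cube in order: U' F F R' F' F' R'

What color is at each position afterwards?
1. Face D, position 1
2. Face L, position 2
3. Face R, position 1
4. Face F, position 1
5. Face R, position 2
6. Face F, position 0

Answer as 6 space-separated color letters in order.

Answer: O O B B G Y

Derivation:
After move 1 (U'): U=WWWW F=OOGG R=GGRR B=RRBB L=BBOO
After move 2 (F): F=GOGO U=WWOB R=WGWR D=RGYY L=BYOY
After move 3 (F): F=GGOO U=WWYY R=OGBR D=WWYY L=BROG
After move 4 (R'): R=GROB U=WBYR F=GWOY D=WGYO B=YRWB
After move 5 (F'): F=WYGO U=WBGO R=GRWB D=RGYO L=BROY
After move 6 (F'): F=YOWG U=WBGW R=GRRB D=RYYO L=BOOG
After move 7 (R'): R=RBGR U=WWGY F=YBWW D=ROYG B=ORYB
Query 1: D[1] = O
Query 2: L[2] = O
Query 3: R[1] = B
Query 4: F[1] = B
Query 5: R[2] = G
Query 6: F[0] = Y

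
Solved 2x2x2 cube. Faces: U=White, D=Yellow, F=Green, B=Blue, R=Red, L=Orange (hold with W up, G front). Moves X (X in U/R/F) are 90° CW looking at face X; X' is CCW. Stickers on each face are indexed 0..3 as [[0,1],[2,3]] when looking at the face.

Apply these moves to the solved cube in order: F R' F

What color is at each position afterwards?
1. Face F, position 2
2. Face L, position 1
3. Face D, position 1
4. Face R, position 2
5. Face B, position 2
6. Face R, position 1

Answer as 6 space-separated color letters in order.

Answer: O R R B R R

Derivation:
After move 1 (F): F=GGGG U=WWOO R=WRWR D=RRYY L=OYOY
After move 2 (R'): R=RRWW U=WBOB F=GWGO D=RGYG B=YBRB
After move 3 (F): F=GGOW U=WBYY R=ORBW D=WRYG L=OROG
Query 1: F[2] = O
Query 2: L[1] = R
Query 3: D[1] = R
Query 4: R[2] = B
Query 5: B[2] = R
Query 6: R[1] = R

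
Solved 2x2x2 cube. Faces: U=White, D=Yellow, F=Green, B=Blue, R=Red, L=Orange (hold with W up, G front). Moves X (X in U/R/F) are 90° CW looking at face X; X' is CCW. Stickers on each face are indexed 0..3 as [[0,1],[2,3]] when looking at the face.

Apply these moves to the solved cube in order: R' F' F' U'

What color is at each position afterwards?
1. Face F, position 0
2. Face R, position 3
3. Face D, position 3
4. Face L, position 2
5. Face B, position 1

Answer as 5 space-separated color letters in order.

After move 1 (R'): R=RRRR U=WBWB F=GWGW D=YGYG B=YBYB
After move 2 (F'): F=WWGG U=WBRR R=GRYR D=OOYG L=OBOW
After move 3 (F'): F=WGWG U=WBGY R=OROR D=BWYG L=OROR
After move 4 (U'): U=BYWG F=ORWG R=WGOR B=ORYB L=YBOR
Query 1: F[0] = O
Query 2: R[3] = R
Query 3: D[3] = G
Query 4: L[2] = O
Query 5: B[1] = R

Answer: O R G O R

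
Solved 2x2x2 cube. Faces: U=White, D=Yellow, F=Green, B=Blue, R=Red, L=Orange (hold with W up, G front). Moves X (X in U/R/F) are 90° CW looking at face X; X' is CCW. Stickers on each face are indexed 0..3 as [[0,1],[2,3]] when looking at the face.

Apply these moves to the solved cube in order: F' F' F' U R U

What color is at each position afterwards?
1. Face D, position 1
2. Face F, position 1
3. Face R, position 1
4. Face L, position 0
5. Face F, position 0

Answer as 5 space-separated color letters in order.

Answer: B B Y W W

Derivation:
After move 1 (F'): F=GGGG U=WWRR R=YRYR D=OOYY L=OWOW
After move 2 (F'): F=GGGG U=WWYY R=OROR D=WWYY L=OROR
After move 3 (F'): F=GGGG U=WWOO R=WRWR D=RRYY L=OYOY
After move 4 (U): U=OWOW F=WRGG R=BBWR B=OYBB L=GGOY
After move 5 (R): R=WBRB U=OROG F=WRGY D=RBYO B=WYWB
After move 6 (U): U=OOGR F=WBGY R=WYRB B=GGWB L=WROY
Query 1: D[1] = B
Query 2: F[1] = B
Query 3: R[1] = Y
Query 4: L[0] = W
Query 5: F[0] = W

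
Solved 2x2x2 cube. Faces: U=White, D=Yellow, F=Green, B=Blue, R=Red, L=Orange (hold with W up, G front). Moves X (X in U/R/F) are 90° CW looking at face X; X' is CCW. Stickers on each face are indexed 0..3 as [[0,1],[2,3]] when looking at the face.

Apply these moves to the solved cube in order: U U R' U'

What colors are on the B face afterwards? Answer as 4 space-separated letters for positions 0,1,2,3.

Answer: O R Y B

Derivation:
After move 1 (U): U=WWWW F=RRGG R=BBRR B=OOBB L=GGOO
After move 2 (U): U=WWWW F=BBGG R=OORR B=GGBB L=RROO
After move 3 (R'): R=OROR U=WBWG F=BWGW D=YBYG B=YGYB
After move 4 (U'): U=BGWW F=RRGW R=BWOR B=ORYB L=YGOO
Query: B face = ORYB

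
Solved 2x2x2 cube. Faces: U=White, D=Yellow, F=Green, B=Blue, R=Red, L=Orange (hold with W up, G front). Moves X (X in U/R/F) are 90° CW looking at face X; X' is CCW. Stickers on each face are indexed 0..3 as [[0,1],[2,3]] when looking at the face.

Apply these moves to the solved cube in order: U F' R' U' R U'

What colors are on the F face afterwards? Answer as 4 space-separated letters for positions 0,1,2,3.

Answer: Y O R G

Derivation:
After move 1 (U): U=WWWW F=RRGG R=BBRR B=OOBB L=GGOO
After move 2 (F'): F=RGRG U=WWBR R=YBYR D=GOYY L=GWOW
After move 3 (R'): R=BRYY U=WBBO F=RWRR D=GGYG B=YOOB
After move 4 (U'): U=BOWB F=GWRR R=RWYY B=BROB L=YOOW
After move 5 (R): R=YRYW U=BWWR F=GGRG D=GOYB B=BROB
After move 6 (U'): U=WRBW F=YORG R=GGYW B=YROB L=BROW
Query: F face = YORG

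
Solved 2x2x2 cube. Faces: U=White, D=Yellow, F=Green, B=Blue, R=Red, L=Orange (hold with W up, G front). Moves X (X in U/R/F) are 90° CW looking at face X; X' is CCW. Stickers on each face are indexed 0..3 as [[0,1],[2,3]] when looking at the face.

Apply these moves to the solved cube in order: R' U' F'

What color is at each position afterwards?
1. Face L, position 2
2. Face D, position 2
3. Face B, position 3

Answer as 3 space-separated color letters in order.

After move 1 (R'): R=RRRR U=WBWB F=GWGW D=YGYG B=YBYB
After move 2 (U'): U=BBWW F=OOGW R=GWRR B=RRYB L=YBOO
After move 3 (F'): F=OWOG U=BBGR R=GWYR D=BOYG L=YWOW
Query 1: L[2] = O
Query 2: D[2] = Y
Query 3: B[3] = B

Answer: O Y B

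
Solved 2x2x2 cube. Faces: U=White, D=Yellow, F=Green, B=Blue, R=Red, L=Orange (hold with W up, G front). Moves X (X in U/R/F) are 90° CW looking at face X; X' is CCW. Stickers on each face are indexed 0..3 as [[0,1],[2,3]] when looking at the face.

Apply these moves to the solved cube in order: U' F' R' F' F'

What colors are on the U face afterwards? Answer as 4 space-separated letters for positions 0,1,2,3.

Answer: W B G B

Derivation:
After move 1 (U'): U=WWWW F=OOGG R=GGRR B=RRBB L=BBOO
After move 2 (F'): F=OGOG U=WWGR R=YGYR D=BOYY L=BWOW
After move 3 (R'): R=GRYY U=WBGR F=OWOR D=BGYG B=YROB
After move 4 (F'): F=WROO U=WBGY R=GRBY D=WWYG L=BROG
After move 5 (F'): F=ROWO U=WBGB R=WRWY D=RGYG L=BYOG
Query: U face = WBGB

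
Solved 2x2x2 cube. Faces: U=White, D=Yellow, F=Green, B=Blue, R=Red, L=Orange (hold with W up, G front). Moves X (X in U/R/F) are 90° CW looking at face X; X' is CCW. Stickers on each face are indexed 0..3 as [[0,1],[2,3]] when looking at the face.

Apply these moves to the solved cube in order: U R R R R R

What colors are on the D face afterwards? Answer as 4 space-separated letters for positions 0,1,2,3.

Answer: Y B Y O

Derivation:
After move 1 (U): U=WWWW F=RRGG R=BBRR B=OOBB L=GGOO
After move 2 (R): R=RBRB U=WRWG F=RYGY D=YBYO B=WOWB
After move 3 (R): R=RRBB U=WYWY F=RBGO D=YWYW B=GORB
After move 4 (R): R=BRBR U=WBWO F=RWGW D=YRYG B=YOYB
After move 5 (R): R=BBRR U=WWWW F=RRGG D=YYYY B=OOBB
After move 6 (R): R=RBRB U=WRWG F=RYGY D=YBYO B=WOWB
Query: D face = YBYO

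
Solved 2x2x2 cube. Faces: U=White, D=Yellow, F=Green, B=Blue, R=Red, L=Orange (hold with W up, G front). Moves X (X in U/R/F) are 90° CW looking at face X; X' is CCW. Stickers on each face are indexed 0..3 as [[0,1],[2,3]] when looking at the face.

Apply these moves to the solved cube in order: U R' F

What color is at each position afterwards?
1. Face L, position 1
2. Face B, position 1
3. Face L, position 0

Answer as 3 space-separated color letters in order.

Answer: Y O G

Derivation:
After move 1 (U): U=WWWW F=RRGG R=BBRR B=OOBB L=GGOO
After move 2 (R'): R=BRBR U=WBWO F=RWGW D=YRYG B=YOYB
After move 3 (F): F=GRWW U=WBOG R=WROR D=BBYG L=GYOR
Query 1: L[1] = Y
Query 2: B[1] = O
Query 3: L[0] = G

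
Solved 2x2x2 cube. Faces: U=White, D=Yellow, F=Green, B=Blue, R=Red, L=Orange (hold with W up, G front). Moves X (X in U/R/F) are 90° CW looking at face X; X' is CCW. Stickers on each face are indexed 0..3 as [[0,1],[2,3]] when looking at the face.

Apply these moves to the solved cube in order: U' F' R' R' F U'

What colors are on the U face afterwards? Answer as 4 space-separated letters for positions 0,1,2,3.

Answer: O W W W

Derivation:
After move 1 (U'): U=WWWW F=OOGG R=GGRR B=RRBB L=BBOO
After move 2 (F'): F=OGOG U=WWGR R=YGYR D=BOYY L=BWOW
After move 3 (R'): R=GRYY U=WBGR F=OWOR D=BGYG B=YROB
After move 4 (R'): R=RYGY U=WOGY F=OBOR D=BWYR B=GRGB
After move 5 (F): F=OORB U=WOWW R=GYYY D=GRYR L=BBOW
After move 6 (U'): U=OWWW F=BBRB R=OOYY B=GYGB L=GROW
Query: U face = OWWW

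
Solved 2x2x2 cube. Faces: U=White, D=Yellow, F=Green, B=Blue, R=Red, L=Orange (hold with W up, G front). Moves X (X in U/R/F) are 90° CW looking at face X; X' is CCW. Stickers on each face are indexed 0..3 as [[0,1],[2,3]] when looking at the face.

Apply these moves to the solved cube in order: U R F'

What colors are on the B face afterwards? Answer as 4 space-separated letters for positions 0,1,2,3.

After move 1 (U): U=WWWW F=RRGG R=BBRR B=OOBB L=GGOO
After move 2 (R): R=RBRB U=WRWG F=RYGY D=YBYO B=WOWB
After move 3 (F'): F=YYRG U=WRRR R=BBYB D=GOYO L=GGOW
Query: B face = WOWB

Answer: W O W B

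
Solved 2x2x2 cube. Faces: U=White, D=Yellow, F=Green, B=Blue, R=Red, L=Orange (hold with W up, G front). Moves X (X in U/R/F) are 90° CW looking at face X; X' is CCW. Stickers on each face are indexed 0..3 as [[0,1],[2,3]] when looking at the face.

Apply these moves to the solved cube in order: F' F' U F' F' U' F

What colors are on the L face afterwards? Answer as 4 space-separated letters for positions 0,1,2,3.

Answer: O W O Y

Derivation:
After move 1 (F'): F=GGGG U=WWRR R=YRYR D=OOYY L=OWOW
After move 2 (F'): F=GGGG U=WWYY R=OROR D=WWYY L=OROR
After move 3 (U): U=YWYW F=ORGG R=BBOR B=ORBB L=GGOR
After move 4 (F'): F=RGOG U=YWBO R=WBWR D=GRYY L=GWOY
After move 5 (F'): F=GGRO U=YWWW R=RBGR D=WYYY L=GOOB
After move 6 (U'): U=WWYW F=GORO R=GGGR B=RBBB L=OROB
After move 7 (F): F=RGOO U=WWBR R=YGWR D=GGYY L=OWOY
Query: L face = OWOY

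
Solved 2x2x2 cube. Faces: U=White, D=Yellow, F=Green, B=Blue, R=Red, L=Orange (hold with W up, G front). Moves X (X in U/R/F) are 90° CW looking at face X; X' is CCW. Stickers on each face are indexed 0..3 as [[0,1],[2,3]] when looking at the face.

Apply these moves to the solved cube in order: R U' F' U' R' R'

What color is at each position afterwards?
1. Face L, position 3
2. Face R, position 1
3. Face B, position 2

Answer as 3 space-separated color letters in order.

Answer: W Y W

Derivation:
After move 1 (R): R=RRRR U=WGWG F=GYGY D=YBYB B=WBWB
After move 2 (U'): U=GGWW F=OOGY R=GYRR B=RRWB L=WBOO
After move 3 (F'): F=OYOG U=GGGR R=BYYR D=BOYB L=WWOW
After move 4 (U'): U=GRGG F=WWOG R=OYYR B=BYWB L=RROW
After move 5 (R'): R=YROY U=GWGB F=WROG D=BWYG B=BYOB
After move 6 (R'): R=RYYO U=GOGB F=WWOB D=BRYG B=GYWB
Query 1: L[3] = W
Query 2: R[1] = Y
Query 3: B[2] = W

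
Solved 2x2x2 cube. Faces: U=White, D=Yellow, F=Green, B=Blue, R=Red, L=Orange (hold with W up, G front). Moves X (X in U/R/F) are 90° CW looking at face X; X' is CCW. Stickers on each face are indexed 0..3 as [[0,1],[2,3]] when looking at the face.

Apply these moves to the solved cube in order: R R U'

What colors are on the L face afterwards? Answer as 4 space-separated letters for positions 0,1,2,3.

After move 1 (R): R=RRRR U=WGWG F=GYGY D=YBYB B=WBWB
After move 2 (R): R=RRRR U=WYWY F=GBGB D=YWYW B=GBGB
After move 3 (U'): U=YYWW F=OOGB R=GBRR B=RRGB L=GBOO
Query: L face = GBOO

Answer: G B O O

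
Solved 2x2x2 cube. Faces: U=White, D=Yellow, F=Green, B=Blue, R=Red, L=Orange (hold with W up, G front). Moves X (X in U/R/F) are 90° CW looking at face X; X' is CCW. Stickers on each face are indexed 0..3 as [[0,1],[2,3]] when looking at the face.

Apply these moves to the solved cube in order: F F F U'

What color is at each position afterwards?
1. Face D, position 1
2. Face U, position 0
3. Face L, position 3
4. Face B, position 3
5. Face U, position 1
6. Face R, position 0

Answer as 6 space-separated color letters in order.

Answer: O W W B R G

Derivation:
After move 1 (F): F=GGGG U=WWOO R=WRWR D=RRYY L=OYOY
After move 2 (F): F=GGGG U=WWYY R=OROR D=WWYY L=OROR
After move 3 (F): F=GGGG U=WWRR R=YRYR D=OOYY L=OWOW
After move 4 (U'): U=WRWR F=OWGG R=GGYR B=YRBB L=BBOW
Query 1: D[1] = O
Query 2: U[0] = W
Query 3: L[3] = W
Query 4: B[3] = B
Query 5: U[1] = R
Query 6: R[0] = G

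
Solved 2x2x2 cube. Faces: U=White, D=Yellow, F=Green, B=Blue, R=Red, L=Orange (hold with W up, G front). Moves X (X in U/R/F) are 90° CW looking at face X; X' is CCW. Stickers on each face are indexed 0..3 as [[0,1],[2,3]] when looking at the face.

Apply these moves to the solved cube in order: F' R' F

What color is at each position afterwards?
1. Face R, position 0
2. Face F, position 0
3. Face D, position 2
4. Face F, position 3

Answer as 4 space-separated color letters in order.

After move 1 (F'): F=GGGG U=WWRR R=YRYR D=OOYY L=OWOW
After move 2 (R'): R=RRYY U=WBRB F=GWGR D=OGYG B=YBOB
After move 3 (F): F=GGRW U=WBWW R=RRBY D=YRYG L=OOOG
Query 1: R[0] = R
Query 2: F[0] = G
Query 3: D[2] = Y
Query 4: F[3] = W

Answer: R G Y W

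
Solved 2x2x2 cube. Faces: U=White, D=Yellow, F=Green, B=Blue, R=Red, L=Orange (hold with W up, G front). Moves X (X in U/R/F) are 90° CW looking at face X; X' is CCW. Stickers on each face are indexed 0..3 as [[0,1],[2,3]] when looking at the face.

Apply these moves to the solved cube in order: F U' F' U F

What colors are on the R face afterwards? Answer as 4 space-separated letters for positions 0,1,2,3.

After move 1 (F): F=GGGG U=WWOO R=WRWR D=RRYY L=OYOY
After move 2 (U'): U=WOWO F=OYGG R=GGWR B=WRBB L=BBOY
After move 3 (F'): F=YGOG U=WOGW R=RGRR D=BYYY L=BOOW
After move 4 (U): U=GWWO F=RGOG R=WRRR B=BOBB L=YGOW
After move 5 (F): F=ORGG U=GWWG R=WROR D=RWYY L=YBOY
Query: R face = WROR

Answer: W R O R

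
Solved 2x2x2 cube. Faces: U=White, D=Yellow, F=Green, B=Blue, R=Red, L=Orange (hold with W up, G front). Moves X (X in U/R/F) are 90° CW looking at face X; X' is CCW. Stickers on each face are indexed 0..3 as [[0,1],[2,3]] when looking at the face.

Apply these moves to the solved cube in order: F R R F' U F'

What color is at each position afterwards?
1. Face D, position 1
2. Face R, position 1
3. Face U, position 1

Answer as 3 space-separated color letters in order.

After move 1 (F): F=GGGG U=WWOO R=WRWR D=RRYY L=OYOY
After move 2 (R): R=WWRR U=WGOG F=GRGY D=RBYB B=OBWB
After move 3 (R): R=RWRW U=WROY F=GBGB D=RWYO B=GBGB
After move 4 (F'): F=BBGG U=WRRR R=WWRW D=YYYO L=OYOO
After move 5 (U): U=RWRR F=WWGG R=GBRW B=OYGB L=BBOO
After move 6 (F'): F=WGWG U=RWGR R=YBYW D=BOYO L=BROR
Query 1: D[1] = O
Query 2: R[1] = B
Query 3: U[1] = W

Answer: O B W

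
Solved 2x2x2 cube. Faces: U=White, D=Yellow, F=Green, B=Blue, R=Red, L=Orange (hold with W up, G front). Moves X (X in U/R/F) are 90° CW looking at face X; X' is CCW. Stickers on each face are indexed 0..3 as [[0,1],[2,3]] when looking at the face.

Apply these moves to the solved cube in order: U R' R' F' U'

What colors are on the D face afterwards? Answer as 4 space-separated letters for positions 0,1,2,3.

Answer: G O Y W

Derivation:
After move 1 (U): U=WWWW F=RRGG R=BBRR B=OOBB L=GGOO
After move 2 (R'): R=BRBR U=WBWO F=RWGW D=YRYG B=YOYB
After move 3 (R'): R=RRBB U=WYWY F=RBGO D=YWYW B=GORB
After move 4 (F'): F=BORG U=WYRB R=WRYB D=GOYW L=GYOW
After move 5 (U'): U=YBWR F=GYRG R=BOYB B=WRRB L=GOOW
Query: D face = GOYW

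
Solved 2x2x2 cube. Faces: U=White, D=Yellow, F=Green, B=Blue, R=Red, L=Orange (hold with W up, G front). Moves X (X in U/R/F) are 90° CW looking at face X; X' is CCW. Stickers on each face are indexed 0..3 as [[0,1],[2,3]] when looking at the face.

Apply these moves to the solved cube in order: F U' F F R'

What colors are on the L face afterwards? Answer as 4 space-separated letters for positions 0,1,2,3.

After move 1 (F): F=GGGG U=WWOO R=WRWR D=RRYY L=OYOY
After move 2 (U'): U=WOWO F=OYGG R=GGWR B=WRBB L=BBOY
After move 3 (F): F=GOGY U=WOYB R=WGOR D=WGYY L=BROR
After move 4 (F): F=GGYO U=WORR R=YGBR D=OWYY L=BWOG
After move 5 (R'): R=GRYB U=WBRW F=GOYR D=OGYO B=YRWB
Query: L face = BWOG

Answer: B W O G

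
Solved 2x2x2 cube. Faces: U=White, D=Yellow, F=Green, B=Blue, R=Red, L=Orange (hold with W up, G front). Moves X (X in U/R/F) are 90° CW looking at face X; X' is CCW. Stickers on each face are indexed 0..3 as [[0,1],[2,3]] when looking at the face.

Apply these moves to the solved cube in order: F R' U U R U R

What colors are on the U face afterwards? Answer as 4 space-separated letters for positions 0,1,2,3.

After move 1 (F): F=GGGG U=WWOO R=WRWR D=RRYY L=OYOY
After move 2 (R'): R=RRWW U=WBOB F=GWGO D=RGYG B=YBRB
After move 3 (U): U=OWBB F=RRGO R=YBWW B=OYRB L=GWOY
After move 4 (U): U=BOBW F=YBGO R=OYWW B=GWRB L=RROY
After move 5 (R): R=WOWY U=BBBO F=YGGG D=RRYG B=WWOB
After move 6 (U): U=BBOB F=WOGG R=WWWY B=RROB L=YGOY
After move 7 (R): R=WWYW U=BOOG F=WRGG D=ROYR B=BRBB
Query: U face = BOOG

Answer: B O O G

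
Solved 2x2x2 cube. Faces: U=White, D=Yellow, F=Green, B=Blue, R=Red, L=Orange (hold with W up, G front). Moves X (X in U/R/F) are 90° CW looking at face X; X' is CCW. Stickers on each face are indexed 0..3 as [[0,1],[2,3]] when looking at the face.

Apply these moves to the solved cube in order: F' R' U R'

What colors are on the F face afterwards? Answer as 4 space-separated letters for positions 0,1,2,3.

After move 1 (F'): F=GGGG U=WWRR R=YRYR D=OOYY L=OWOW
After move 2 (R'): R=RRYY U=WBRB F=GWGR D=OGYG B=YBOB
After move 3 (U): U=RWBB F=RRGR R=YBYY B=OWOB L=GWOW
After move 4 (R'): R=BYYY U=ROBO F=RWGB D=ORYR B=GWGB
Query: F face = RWGB

Answer: R W G B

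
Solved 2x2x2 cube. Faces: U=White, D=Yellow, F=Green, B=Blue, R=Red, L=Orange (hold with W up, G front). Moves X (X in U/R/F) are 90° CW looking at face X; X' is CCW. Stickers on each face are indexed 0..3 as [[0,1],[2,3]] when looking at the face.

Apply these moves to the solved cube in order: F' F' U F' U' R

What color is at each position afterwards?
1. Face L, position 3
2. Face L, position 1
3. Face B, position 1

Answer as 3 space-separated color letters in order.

Answer: Y R B

Derivation:
After move 1 (F'): F=GGGG U=WWRR R=YRYR D=OOYY L=OWOW
After move 2 (F'): F=GGGG U=WWYY R=OROR D=WWYY L=OROR
After move 3 (U): U=YWYW F=ORGG R=BBOR B=ORBB L=GGOR
After move 4 (F'): F=RGOG U=YWBO R=WBWR D=GRYY L=GWOY
After move 5 (U'): U=WOYB F=GWOG R=RGWR B=WBBB L=OROY
After move 6 (R): R=WRRG U=WWYG F=GROY D=GBYW B=BBOB
Query 1: L[3] = Y
Query 2: L[1] = R
Query 3: B[1] = B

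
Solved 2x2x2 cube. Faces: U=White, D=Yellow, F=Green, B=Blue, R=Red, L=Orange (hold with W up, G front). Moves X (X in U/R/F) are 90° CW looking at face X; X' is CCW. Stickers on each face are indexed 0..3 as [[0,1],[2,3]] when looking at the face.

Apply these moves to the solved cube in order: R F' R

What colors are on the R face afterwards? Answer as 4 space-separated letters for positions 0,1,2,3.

Answer: Y B R R

Derivation:
After move 1 (R): R=RRRR U=WGWG F=GYGY D=YBYB B=WBWB
After move 2 (F'): F=YYGG U=WGRR R=BRYR D=OOYB L=OGOW
After move 3 (R): R=YBRR U=WYRG F=YOGB D=OWYW B=RBGB
Query: R face = YBRR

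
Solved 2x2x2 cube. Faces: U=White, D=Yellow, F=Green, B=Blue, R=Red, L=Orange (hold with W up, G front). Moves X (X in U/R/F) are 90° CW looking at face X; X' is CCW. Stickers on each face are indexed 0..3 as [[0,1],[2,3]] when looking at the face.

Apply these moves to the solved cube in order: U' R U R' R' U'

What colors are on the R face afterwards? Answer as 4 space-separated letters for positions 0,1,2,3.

Answer: R W R W

Derivation:
After move 1 (U'): U=WWWW F=OOGG R=GGRR B=RRBB L=BBOO
After move 2 (R): R=RGRG U=WOWG F=OYGY D=YBYR B=WRWB
After move 3 (U): U=WWGO F=RGGY R=WRRG B=BBWB L=OYOO
After move 4 (R'): R=RGWR U=WWGB F=RWGO D=YGYY B=RBBB
After move 5 (R'): R=GRRW U=WBGR F=RWGB D=YWYO B=YBGB
After move 6 (U'): U=BRWG F=OYGB R=RWRW B=GRGB L=YBOO
Query: R face = RWRW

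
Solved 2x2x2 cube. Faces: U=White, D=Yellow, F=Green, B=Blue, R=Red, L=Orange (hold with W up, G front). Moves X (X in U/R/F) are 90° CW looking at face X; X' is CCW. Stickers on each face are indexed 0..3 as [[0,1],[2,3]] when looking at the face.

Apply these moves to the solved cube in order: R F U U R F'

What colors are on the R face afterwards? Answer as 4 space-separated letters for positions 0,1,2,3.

Answer: W O R Y

Derivation:
After move 1 (R): R=RRRR U=WGWG F=GYGY D=YBYB B=WBWB
After move 2 (F): F=GGYY U=WGOO R=WRGR D=RRYB L=OYOB
After move 3 (U): U=OWOG F=WRYY R=WBGR B=OYWB L=GGOB
After move 4 (U): U=OOGW F=WBYY R=OYGR B=GGWB L=WROB
After move 5 (R): R=GORY U=OBGY F=WRYB D=RWYG B=WGOB
After move 6 (F'): F=RBWY U=OBGR R=WORY D=RBYG L=WYOG
Query: R face = WORY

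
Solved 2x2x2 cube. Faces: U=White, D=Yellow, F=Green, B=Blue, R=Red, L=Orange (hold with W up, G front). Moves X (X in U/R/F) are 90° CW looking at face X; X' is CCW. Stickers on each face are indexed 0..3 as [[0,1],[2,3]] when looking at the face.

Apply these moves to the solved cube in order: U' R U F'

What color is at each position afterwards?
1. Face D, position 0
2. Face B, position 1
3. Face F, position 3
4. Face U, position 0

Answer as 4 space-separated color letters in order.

Answer: Y B G W

Derivation:
After move 1 (U'): U=WWWW F=OOGG R=GGRR B=RRBB L=BBOO
After move 2 (R): R=RGRG U=WOWG F=OYGY D=YBYR B=WRWB
After move 3 (U): U=WWGO F=RGGY R=WRRG B=BBWB L=OYOO
After move 4 (F'): F=GYRG U=WWWR R=BRYG D=YOYR L=OOOG
Query 1: D[0] = Y
Query 2: B[1] = B
Query 3: F[3] = G
Query 4: U[0] = W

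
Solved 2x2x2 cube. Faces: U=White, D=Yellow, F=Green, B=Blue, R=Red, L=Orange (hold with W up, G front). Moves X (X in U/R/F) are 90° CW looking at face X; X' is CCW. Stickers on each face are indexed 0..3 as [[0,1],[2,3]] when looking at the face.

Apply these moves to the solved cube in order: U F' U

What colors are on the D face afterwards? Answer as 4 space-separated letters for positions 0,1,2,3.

Answer: G O Y Y

Derivation:
After move 1 (U): U=WWWW F=RRGG R=BBRR B=OOBB L=GGOO
After move 2 (F'): F=RGRG U=WWBR R=YBYR D=GOYY L=GWOW
After move 3 (U): U=BWRW F=YBRG R=OOYR B=GWBB L=RGOW
Query: D face = GOYY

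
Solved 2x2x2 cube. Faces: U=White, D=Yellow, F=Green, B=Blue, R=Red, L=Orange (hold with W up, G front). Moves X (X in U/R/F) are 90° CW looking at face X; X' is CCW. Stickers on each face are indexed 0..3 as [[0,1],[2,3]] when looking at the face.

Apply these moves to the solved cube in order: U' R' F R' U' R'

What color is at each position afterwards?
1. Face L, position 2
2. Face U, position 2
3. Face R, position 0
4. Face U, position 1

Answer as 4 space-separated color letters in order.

After move 1 (U'): U=WWWW F=OOGG R=GGRR B=RRBB L=BBOO
After move 2 (R'): R=GRGR U=WBWR F=OWGW D=YOYG B=YRYB
After move 3 (F): F=GOWW U=WBOB R=WRRR D=GGYG L=BYOO
After move 4 (R'): R=RRWR U=WYOY F=GBWB D=GOYW B=GRGB
After move 5 (U'): U=YYWO F=BYWB R=GBWR B=RRGB L=GROO
After move 6 (R'): R=BRGW U=YGWR F=BYWO D=GYYB B=WROB
Query 1: L[2] = O
Query 2: U[2] = W
Query 3: R[0] = B
Query 4: U[1] = G

Answer: O W B G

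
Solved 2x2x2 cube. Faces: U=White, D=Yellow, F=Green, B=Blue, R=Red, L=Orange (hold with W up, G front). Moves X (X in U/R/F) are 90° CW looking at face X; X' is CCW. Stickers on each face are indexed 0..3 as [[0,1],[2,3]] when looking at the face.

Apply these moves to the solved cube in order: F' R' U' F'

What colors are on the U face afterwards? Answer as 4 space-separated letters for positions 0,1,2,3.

Answer: B B G Y

Derivation:
After move 1 (F'): F=GGGG U=WWRR R=YRYR D=OOYY L=OWOW
After move 2 (R'): R=RRYY U=WBRB F=GWGR D=OGYG B=YBOB
After move 3 (U'): U=BBWR F=OWGR R=GWYY B=RROB L=YBOW
After move 4 (F'): F=WROG U=BBGY R=GWOY D=BWYG L=YROW
Query: U face = BBGY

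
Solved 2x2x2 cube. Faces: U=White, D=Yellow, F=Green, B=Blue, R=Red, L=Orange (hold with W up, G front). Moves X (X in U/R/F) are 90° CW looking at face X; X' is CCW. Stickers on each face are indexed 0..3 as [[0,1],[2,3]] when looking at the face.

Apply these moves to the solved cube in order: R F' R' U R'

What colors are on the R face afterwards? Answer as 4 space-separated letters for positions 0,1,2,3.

Answer: B Y B B

Derivation:
After move 1 (R): R=RRRR U=WGWG F=GYGY D=YBYB B=WBWB
After move 2 (F'): F=YYGG U=WGRR R=BRYR D=OOYB L=OGOW
After move 3 (R'): R=RRBY U=WWRW F=YGGR D=OYYG B=BBOB
After move 4 (U): U=RWWW F=RRGR R=BBBY B=OGOB L=YGOW
After move 5 (R'): R=BYBB U=ROWO F=RWGW D=ORYR B=GGYB
Query: R face = BYBB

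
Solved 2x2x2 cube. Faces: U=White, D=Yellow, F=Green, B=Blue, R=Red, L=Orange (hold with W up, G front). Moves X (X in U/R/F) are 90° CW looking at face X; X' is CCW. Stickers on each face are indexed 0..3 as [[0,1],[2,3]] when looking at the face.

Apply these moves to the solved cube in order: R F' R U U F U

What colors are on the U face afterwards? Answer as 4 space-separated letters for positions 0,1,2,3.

Answer: W G B R

Derivation:
After move 1 (R): R=RRRR U=WGWG F=GYGY D=YBYB B=WBWB
After move 2 (F'): F=YYGG U=WGRR R=BRYR D=OOYB L=OGOW
After move 3 (R): R=YBRR U=WYRG F=YOGB D=OWYW B=RBGB
After move 4 (U): U=RWGY F=YBGB R=RBRR B=OGGB L=YOOW
After move 5 (U): U=GRYW F=RBGB R=OGRR B=YOGB L=YBOW
After move 6 (F): F=GRBB U=GRWB R=YGWR D=ROYW L=YOOW
After move 7 (U): U=WGBR F=YGBB R=YOWR B=YOGB L=GROW
Query: U face = WGBR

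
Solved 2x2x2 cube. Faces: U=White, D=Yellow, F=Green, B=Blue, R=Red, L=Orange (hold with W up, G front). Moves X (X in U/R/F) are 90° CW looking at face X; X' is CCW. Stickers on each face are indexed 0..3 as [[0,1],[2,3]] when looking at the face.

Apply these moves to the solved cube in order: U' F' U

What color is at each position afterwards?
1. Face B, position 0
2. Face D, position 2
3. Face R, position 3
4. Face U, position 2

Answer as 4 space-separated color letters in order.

Answer: B Y R R

Derivation:
After move 1 (U'): U=WWWW F=OOGG R=GGRR B=RRBB L=BBOO
After move 2 (F'): F=OGOG U=WWGR R=YGYR D=BOYY L=BWOW
After move 3 (U): U=GWRW F=YGOG R=RRYR B=BWBB L=OGOW
Query 1: B[0] = B
Query 2: D[2] = Y
Query 3: R[3] = R
Query 4: U[2] = R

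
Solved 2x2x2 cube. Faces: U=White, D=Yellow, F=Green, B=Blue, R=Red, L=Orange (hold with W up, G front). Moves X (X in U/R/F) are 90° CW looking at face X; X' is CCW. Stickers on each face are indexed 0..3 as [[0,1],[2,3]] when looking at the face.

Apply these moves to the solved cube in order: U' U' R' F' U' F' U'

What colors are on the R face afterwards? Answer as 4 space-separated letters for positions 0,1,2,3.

Answer: G G R R

Derivation:
After move 1 (U'): U=WWWW F=OOGG R=GGRR B=RRBB L=BBOO
After move 2 (U'): U=WWWW F=BBGG R=OORR B=GGBB L=RROO
After move 3 (R'): R=OROR U=WBWG F=BWGW D=YBYG B=YGYB
After move 4 (F'): F=WWBG U=WBOO R=BRYR D=ROYG L=RGOW
After move 5 (U'): U=BOWO F=RGBG R=WWYR B=BRYB L=YGOW
After move 6 (F'): F=GGRB U=BOWY R=OWRR D=GWYG L=YOOW
After move 7 (U'): U=OYBW F=YORB R=GGRR B=OWYB L=BROW
Query: R face = GGRR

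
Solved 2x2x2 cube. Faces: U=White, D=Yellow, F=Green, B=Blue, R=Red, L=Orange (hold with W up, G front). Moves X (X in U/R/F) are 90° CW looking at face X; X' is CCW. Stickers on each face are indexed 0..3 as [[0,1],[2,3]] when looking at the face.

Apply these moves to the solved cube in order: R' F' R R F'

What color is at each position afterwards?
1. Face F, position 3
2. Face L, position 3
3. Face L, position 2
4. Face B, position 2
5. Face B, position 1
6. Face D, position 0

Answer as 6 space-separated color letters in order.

Answer: G R O W B B

Derivation:
After move 1 (R'): R=RRRR U=WBWB F=GWGW D=YGYG B=YBYB
After move 2 (F'): F=WWGG U=WBRR R=GRYR D=OOYG L=OBOW
After move 3 (R): R=YGRR U=WWRG F=WOGG D=OYYY B=RBBB
After move 4 (R): R=RYRG U=WORG F=WYGY D=OBYR B=GBWB
After move 5 (F'): F=YYWG U=WORR R=BYOG D=BWYR L=OGOR
Query 1: F[3] = G
Query 2: L[3] = R
Query 3: L[2] = O
Query 4: B[2] = W
Query 5: B[1] = B
Query 6: D[0] = B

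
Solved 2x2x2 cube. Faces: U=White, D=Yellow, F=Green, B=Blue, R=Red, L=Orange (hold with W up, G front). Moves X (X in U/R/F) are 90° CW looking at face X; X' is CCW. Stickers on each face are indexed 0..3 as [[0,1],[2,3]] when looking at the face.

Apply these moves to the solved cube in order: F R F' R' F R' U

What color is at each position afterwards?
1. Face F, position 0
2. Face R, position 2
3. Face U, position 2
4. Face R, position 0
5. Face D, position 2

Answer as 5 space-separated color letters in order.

After move 1 (F): F=GGGG U=WWOO R=WRWR D=RRYY L=OYOY
After move 2 (R): R=WWRR U=WGOG F=GRGY D=RBYB B=OBWB
After move 3 (F'): F=RYGG U=WGWR R=BWRR D=YYYB L=OGOO
After move 4 (R'): R=WRBR U=WWWO F=RGGR D=YYYG B=BBYB
After move 5 (F): F=GRRG U=WWOG R=WROR D=BWYG L=OYOY
After move 6 (R'): R=RRWO U=WYOB F=GWRG D=BRYG B=GBWB
After move 7 (U): U=OWBY F=RRRG R=GBWO B=OYWB L=GWOY
Query 1: F[0] = R
Query 2: R[2] = W
Query 3: U[2] = B
Query 4: R[0] = G
Query 5: D[2] = Y

Answer: R W B G Y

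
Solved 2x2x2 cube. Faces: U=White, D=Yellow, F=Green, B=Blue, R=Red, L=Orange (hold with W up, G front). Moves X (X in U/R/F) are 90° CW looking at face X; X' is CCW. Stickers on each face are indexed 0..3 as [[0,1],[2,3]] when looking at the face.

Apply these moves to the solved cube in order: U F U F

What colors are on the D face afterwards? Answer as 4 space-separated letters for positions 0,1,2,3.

Answer: W O Y Y

Derivation:
After move 1 (U): U=WWWW F=RRGG R=BBRR B=OOBB L=GGOO
After move 2 (F): F=GRGR U=WWOG R=WBWR D=RBYY L=GYOY
After move 3 (U): U=OWGW F=WBGR R=OOWR B=GYBB L=GROY
After move 4 (F): F=GWRB U=OWYR R=GOWR D=WOYY L=GROB
Query: D face = WOYY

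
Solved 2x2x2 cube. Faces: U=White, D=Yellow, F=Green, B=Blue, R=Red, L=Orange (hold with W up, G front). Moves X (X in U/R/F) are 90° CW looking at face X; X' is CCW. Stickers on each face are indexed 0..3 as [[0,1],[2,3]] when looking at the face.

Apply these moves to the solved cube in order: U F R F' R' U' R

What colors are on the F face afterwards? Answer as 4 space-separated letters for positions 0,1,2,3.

After move 1 (U): U=WWWW F=RRGG R=BBRR B=OOBB L=GGOO
After move 2 (F): F=GRGR U=WWOG R=WBWR D=RBYY L=GYOY
After move 3 (R): R=WWRB U=WROR F=GBGY D=RBYO B=GOWB
After move 4 (F'): F=BYGG U=WRWR R=BWRB D=YYYO L=GROO
After move 5 (R'): R=WBBR U=WWWG F=BRGR D=YYYG B=OOYB
After move 6 (U'): U=WGWW F=GRGR R=BRBR B=WBYB L=OOOO
After move 7 (R): R=BBRR U=WRWR F=GYGG D=YYYW B=WBGB
Query: F face = GYGG

Answer: G Y G G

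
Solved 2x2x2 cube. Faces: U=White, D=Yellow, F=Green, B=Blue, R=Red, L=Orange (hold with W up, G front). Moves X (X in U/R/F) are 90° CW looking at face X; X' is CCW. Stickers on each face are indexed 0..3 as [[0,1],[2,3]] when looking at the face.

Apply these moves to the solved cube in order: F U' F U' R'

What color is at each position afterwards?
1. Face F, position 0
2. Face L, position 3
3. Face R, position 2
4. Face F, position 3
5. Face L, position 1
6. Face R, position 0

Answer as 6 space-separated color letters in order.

After move 1 (F): F=GGGG U=WWOO R=WRWR D=RRYY L=OYOY
After move 2 (U'): U=WOWO F=OYGG R=GGWR B=WRBB L=BBOY
After move 3 (F): F=GOGY U=WOYB R=WGOR D=WGYY L=BROR
After move 4 (U'): U=OBWY F=BRGY R=GOOR B=WGBB L=WROR
After move 5 (R'): R=ORGO U=OBWW F=BBGY D=WRYY B=YGGB
Query 1: F[0] = B
Query 2: L[3] = R
Query 3: R[2] = G
Query 4: F[3] = Y
Query 5: L[1] = R
Query 6: R[0] = O

Answer: B R G Y R O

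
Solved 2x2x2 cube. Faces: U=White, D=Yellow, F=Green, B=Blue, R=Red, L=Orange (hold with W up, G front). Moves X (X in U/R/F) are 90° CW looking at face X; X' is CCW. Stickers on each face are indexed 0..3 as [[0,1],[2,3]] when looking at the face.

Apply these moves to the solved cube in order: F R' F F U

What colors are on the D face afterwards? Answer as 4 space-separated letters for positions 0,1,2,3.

Answer: B O Y G

Derivation:
After move 1 (F): F=GGGG U=WWOO R=WRWR D=RRYY L=OYOY
After move 2 (R'): R=RRWW U=WBOB F=GWGO D=RGYG B=YBRB
After move 3 (F): F=GGOW U=WBYY R=ORBW D=WRYG L=OROG
After move 4 (F): F=OGWG U=WBGR R=YRYW D=BOYG L=OWOR
After move 5 (U): U=GWRB F=YRWG R=YBYW B=OWRB L=OGOR
Query: D face = BOYG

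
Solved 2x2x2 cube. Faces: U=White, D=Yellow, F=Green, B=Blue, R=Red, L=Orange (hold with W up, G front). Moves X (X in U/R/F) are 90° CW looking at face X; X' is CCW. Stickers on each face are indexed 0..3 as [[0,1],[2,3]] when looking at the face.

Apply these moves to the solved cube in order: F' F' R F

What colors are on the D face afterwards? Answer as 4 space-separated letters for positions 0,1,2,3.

After move 1 (F'): F=GGGG U=WWRR R=YRYR D=OOYY L=OWOW
After move 2 (F'): F=GGGG U=WWYY R=OROR D=WWYY L=OROR
After move 3 (R): R=OORR U=WGYG F=GWGY D=WBYB B=YBWB
After move 4 (F): F=GGYW U=WGRR R=YOGR D=ROYB L=OWOB
Query: D face = ROYB

Answer: R O Y B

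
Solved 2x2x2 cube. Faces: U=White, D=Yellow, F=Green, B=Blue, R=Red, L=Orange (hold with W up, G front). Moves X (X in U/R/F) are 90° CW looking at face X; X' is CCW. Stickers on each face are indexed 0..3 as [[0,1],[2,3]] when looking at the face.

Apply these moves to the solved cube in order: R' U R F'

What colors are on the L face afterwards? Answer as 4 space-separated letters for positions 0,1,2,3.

Answer: G W O B

Derivation:
After move 1 (R'): R=RRRR U=WBWB F=GWGW D=YGYG B=YBYB
After move 2 (U): U=WWBB F=RRGW R=YBRR B=OOYB L=GWOO
After move 3 (R): R=RYRB U=WRBW F=RGGG D=YYYO B=BOWB
After move 4 (F'): F=GGRG U=WRRR R=YYYB D=WOYO L=GWOB
Query: L face = GWOB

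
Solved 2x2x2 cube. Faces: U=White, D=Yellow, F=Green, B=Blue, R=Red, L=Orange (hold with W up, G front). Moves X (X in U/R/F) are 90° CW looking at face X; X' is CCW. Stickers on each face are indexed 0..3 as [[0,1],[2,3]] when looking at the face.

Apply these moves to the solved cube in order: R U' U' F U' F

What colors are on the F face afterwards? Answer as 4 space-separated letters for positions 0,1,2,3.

After move 1 (R): R=RRRR U=WGWG F=GYGY D=YBYB B=WBWB
After move 2 (U'): U=GGWW F=OOGY R=GYRR B=RRWB L=WBOO
After move 3 (U'): U=GWGW F=WBGY R=OORR B=GYWB L=RROO
After move 4 (F): F=GWYB U=GWOR R=GOWR D=ROYB L=RYOB
After move 5 (U'): U=WRGO F=RYYB R=GWWR B=GOWB L=GYOB
After move 6 (F): F=YRBY U=WRBY R=GWOR D=WGYB L=GROO
Query: F face = YRBY

Answer: Y R B Y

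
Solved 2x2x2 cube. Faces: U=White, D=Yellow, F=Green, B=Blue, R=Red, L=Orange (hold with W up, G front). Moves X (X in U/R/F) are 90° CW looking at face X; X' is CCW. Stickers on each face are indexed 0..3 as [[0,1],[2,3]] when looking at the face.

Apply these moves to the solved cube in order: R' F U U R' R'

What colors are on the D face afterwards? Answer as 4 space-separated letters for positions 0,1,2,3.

After move 1 (R'): R=RRRR U=WBWB F=GWGW D=YGYG B=YBYB
After move 2 (F): F=GGWW U=WBOO R=WRBR D=RRYG L=OYOG
After move 3 (U): U=OWOB F=WRWW R=YBBR B=OYYB L=GGOG
After move 4 (U): U=OOBW F=YBWW R=OYBR B=GGYB L=WROG
After move 5 (R'): R=YROB U=OYBG F=YOWW D=RBYW B=GGRB
After move 6 (R'): R=RBYO U=ORBG F=YYWG D=ROYW B=WGBB
Query: D face = ROYW

Answer: R O Y W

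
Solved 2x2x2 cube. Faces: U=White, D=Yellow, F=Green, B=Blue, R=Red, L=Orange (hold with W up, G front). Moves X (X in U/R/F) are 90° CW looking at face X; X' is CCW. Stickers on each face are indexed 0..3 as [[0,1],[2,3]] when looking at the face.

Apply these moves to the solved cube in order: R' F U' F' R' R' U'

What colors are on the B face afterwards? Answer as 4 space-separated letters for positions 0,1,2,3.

After move 1 (R'): R=RRRR U=WBWB F=GWGW D=YGYG B=YBYB
After move 2 (F): F=GGWW U=WBOO R=WRBR D=RRYG L=OYOG
After move 3 (U'): U=BOWO F=OYWW R=GGBR B=WRYB L=YBOG
After move 4 (F'): F=YWOW U=BOGB R=RGRR D=BGYG L=YOOW
After move 5 (R'): R=GRRR U=BYGW F=YOOB D=BWYW B=GRGB
After move 6 (R'): R=RRGR U=BGGG F=YYOW D=BOYB B=WRWB
After move 7 (U'): U=GGBG F=YOOW R=YYGR B=RRWB L=WROW
Query: B face = RRWB

Answer: R R W B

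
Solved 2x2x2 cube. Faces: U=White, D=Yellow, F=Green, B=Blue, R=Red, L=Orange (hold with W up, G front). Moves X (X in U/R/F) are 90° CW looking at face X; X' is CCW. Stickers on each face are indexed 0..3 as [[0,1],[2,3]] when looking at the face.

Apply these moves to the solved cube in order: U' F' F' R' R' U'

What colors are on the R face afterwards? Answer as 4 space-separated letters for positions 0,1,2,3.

After move 1 (U'): U=WWWW F=OOGG R=GGRR B=RRBB L=BBOO
After move 2 (F'): F=OGOG U=WWGR R=YGYR D=BOYY L=BWOW
After move 3 (F'): F=GGOO U=WWYY R=OGBR D=WWYY L=BROG
After move 4 (R'): R=GROB U=WBYR F=GWOY D=WGYO B=YRWB
After move 5 (R'): R=RBGO U=WWYY F=GBOR D=WWYY B=ORGB
After move 6 (U'): U=WYWY F=BROR R=GBGO B=RBGB L=OROG
Query: R face = GBGO

Answer: G B G O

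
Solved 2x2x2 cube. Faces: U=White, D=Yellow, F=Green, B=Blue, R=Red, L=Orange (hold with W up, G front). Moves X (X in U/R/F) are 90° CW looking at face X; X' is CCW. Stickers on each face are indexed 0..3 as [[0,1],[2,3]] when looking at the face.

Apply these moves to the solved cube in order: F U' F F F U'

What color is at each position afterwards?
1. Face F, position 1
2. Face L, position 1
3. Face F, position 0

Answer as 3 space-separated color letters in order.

Answer: O R B

Derivation:
After move 1 (F): F=GGGG U=WWOO R=WRWR D=RRYY L=OYOY
After move 2 (U'): U=WOWO F=OYGG R=GGWR B=WRBB L=BBOY
After move 3 (F): F=GOGY U=WOYB R=WGOR D=WGYY L=BROR
After move 4 (F): F=GGYO U=WORR R=YGBR D=OWYY L=BWOG
After move 5 (F): F=YGOG U=WOGW R=RGRR D=BYYY L=BOOW
After move 6 (U'): U=OWWG F=BOOG R=YGRR B=RGBB L=WROW
Query 1: F[1] = O
Query 2: L[1] = R
Query 3: F[0] = B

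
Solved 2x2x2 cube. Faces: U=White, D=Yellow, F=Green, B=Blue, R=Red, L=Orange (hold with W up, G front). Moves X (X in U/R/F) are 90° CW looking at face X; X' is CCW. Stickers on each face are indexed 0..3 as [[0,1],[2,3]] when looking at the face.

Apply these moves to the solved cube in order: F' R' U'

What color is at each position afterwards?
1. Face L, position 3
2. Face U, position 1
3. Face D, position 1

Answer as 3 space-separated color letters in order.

Answer: W B G

Derivation:
After move 1 (F'): F=GGGG U=WWRR R=YRYR D=OOYY L=OWOW
After move 2 (R'): R=RRYY U=WBRB F=GWGR D=OGYG B=YBOB
After move 3 (U'): U=BBWR F=OWGR R=GWYY B=RROB L=YBOW
Query 1: L[3] = W
Query 2: U[1] = B
Query 3: D[1] = G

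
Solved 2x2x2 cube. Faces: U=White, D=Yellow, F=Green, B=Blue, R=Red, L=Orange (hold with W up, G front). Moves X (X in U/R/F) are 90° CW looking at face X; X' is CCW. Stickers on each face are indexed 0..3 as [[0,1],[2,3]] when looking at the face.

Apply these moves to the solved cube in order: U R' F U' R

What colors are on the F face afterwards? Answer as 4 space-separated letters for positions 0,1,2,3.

After move 1 (U): U=WWWW F=RRGG R=BBRR B=OOBB L=GGOO
After move 2 (R'): R=BRBR U=WBWO F=RWGW D=YRYG B=YOYB
After move 3 (F): F=GRWW U=WBOG R=WROR D=BBYG L=GYOR
After move 4 (U'): U=BGWO F=GYWW R=GROR B=WRYB L=YOOR
After move 5 (R): R=OGRR U=BYWW F=GBWG D=BYYW B=ORGB
Query: F face = GBWG

Answer: G B W G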